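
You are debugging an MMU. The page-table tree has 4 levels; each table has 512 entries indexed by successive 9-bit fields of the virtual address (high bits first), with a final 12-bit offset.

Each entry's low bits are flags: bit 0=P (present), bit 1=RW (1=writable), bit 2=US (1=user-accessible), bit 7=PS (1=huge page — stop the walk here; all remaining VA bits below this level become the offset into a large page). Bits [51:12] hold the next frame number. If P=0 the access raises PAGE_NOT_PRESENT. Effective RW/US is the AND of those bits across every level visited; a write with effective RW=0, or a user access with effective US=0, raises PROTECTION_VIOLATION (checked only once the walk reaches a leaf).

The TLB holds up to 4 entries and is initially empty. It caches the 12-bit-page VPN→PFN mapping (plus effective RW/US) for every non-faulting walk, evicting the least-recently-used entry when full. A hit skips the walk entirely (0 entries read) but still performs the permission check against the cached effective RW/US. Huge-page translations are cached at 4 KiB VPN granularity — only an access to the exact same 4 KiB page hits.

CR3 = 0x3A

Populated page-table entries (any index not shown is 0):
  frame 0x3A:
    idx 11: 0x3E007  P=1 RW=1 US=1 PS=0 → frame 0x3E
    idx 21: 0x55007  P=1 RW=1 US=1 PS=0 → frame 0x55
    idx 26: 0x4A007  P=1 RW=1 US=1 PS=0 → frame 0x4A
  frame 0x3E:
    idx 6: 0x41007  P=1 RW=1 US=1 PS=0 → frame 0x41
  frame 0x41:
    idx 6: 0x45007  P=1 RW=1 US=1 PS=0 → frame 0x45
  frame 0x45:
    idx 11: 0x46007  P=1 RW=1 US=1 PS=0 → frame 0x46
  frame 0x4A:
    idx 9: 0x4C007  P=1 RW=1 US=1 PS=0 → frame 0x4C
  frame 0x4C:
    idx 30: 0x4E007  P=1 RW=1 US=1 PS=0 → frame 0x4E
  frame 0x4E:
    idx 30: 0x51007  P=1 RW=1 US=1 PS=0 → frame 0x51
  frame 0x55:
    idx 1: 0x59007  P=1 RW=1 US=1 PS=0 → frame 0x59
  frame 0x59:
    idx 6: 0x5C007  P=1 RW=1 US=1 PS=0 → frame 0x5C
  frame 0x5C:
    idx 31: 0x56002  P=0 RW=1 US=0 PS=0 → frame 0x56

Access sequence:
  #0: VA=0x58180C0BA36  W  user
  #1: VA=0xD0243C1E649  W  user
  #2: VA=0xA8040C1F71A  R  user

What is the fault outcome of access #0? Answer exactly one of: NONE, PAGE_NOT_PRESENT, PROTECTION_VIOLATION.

Per-access translation:
#0 VA=0x58180C0BA36 (w,user):
  [0] read 0x3A idx=11: raw=0x3E007 flags P=1 W=1 U=1 S=0
  [1] read 0x3E idx=6: raw=0x41007 flags P=1 W=1 U=1 S=0
  [2] read 0x41 idx=6: raw=0x45007 flags P=1 W=1 U=1 S=0
  [3] read 0x45 idx=11: raw=0x46007 flags P=1 W=1 U=1 S=0
  ✓ 0x46A36  — 4 lookups
#1 VA=0xD0243C1E649 (w,user):
  [0] read 0x3A idx=26: raw=0x4A007 flags P=1 W=1 U=1 S=0
  [1] read 0x4A idx=9: raw=0x4C007 flags P=1 W=1 U=1 S=0
  [2] read 0x4C idx=30: raw=0x4E007 flags P=1 W=1 U=1 S=0
  [3] read 0x4E idx=30: raw=0x51007 flags P=1 W=1 U=1 S=0
  ✓ 0x51649  — 4 lookups
#2 VA=0xA8040C1F71A (r,user):
  [0] read 0x3A idx=21: raw=0x55007 flags P=1 W=1 U=1 S=0
  [1] read 0x55 idx=1: raw=0x59007 flags P=1 W=1 U=1 S=0
  [2] read 0x59 idx=6: raw=0x5C007 flags P=1 W=1 U=1 S=0
  [3] read 0x5C idx=31: raw=0x56002 flags P=0 W=1 U=0 S=0
  ⇒ fault: PAGE_NOT_PRESENT  — 4 lookups

Access #0 fault: NONE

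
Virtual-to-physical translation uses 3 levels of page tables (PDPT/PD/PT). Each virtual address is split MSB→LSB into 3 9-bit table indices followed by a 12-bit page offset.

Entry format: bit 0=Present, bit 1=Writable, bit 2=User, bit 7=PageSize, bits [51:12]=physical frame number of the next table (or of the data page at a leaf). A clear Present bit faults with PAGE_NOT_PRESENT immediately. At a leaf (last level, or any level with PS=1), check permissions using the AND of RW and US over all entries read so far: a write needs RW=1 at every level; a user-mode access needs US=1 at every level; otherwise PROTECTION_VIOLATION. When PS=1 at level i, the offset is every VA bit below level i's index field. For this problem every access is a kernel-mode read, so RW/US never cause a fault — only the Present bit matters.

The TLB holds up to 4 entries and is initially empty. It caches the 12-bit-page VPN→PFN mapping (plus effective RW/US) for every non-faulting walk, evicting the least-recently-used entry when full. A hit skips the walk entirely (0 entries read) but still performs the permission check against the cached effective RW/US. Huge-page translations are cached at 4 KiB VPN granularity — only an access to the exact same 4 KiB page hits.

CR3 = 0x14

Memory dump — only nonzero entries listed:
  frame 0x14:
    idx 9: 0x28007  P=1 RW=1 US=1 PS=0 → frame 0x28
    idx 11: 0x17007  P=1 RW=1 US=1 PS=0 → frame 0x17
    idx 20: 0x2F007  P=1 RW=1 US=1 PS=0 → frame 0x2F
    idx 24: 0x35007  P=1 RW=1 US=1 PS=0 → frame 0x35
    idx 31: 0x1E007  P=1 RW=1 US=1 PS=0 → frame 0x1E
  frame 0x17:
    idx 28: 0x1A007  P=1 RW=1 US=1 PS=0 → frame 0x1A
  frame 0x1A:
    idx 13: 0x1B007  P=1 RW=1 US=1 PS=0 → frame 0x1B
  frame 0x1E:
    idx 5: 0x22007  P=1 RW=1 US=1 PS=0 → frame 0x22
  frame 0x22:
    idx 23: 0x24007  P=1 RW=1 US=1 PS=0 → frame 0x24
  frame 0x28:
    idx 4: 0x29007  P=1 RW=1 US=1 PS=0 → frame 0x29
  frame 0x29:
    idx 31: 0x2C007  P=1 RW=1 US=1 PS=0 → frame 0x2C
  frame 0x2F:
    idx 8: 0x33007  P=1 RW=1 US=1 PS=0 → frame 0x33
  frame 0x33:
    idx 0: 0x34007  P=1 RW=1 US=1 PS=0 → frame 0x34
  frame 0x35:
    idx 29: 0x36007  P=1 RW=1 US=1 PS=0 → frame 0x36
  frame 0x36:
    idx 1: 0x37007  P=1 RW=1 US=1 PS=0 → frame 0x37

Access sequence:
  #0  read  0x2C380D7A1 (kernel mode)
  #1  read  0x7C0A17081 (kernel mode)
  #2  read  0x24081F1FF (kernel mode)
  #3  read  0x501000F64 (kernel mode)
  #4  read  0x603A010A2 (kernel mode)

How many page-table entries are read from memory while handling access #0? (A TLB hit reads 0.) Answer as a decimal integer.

Trace:
#0 VA=0x2C380D7A1 (r,kernel):
  L0: frame=0x14 idx=11 entry=0x17007 [P=1 RW=1 US=1 PS=0]
  L1: frame=0x17 idx=28 entry=0x1A007 [P=1 RW=1 US=1 PS=0]
  L2: frame=0x1A idx=13 entry=0x1B007 [P=1 RW=1 US=1 PS=0]
  ⇒ phys 0x1B7A1  [3 reads]
#1 VA=0x7C0A17081 (r,kernel):
  L0: frame=0x14 idx=31 entry=0x1E007 [P=1 RW=1 US=1 PS=0]
  L1: frame=0x1E idx=5 entry=0x22007 [P=1 RW=1 US=1 PS=0]
  L2: frame=0x22 idx=23 entry=0x24007 [P=1 RW=1 US=1 PS=0]
  ⇒ phys 0x24081  [3 reads]
#2 VA=0x24081F1FF (r,kernel):
  L0: frame=0x14 idx=9 entry=0x28007 [P=1 RW=1 US=1 PS=0]
  L1: frame=0x28 idx=4 entry=0x29007 [P=1 RW=1 US=1 PS=0]
  L2: frame=0x29 idx=31 entry=0x2C007 [P=1 RW=1 US=1 PS=0]
  ⇒ phys 0x2C1FF  [3 reads]
#3 VA=0x501000F64 (r,kernel):
  L0: frame=0x14 idx=20 entry=0x2F007 [P=1 RW=1 US=1 PS=0]
  L1: frame=0x2F idx=8 entry=0x33007 [P=1 RW=1 US=1 PS=0]
  L2: frame=0x33 idx=0 entry=0x34007 [P=1 RW=1 US=1 PS=0]
  ⇒ phys 0x34F64  [3 reads]
#4 VA=0x603A010A2 (r,kernel):
  L0: frame=0x14 idx=24 entry=0x35007 [P=1 RW=1 US=1 PS=0]
  L1: frame=0x35 idx=29 entry=0x36007 [P=1 RW=1 US=1 PS=0]
  L2: frame=0x36 idx=1 entry=0x37007 [P=1 RW=1 US=1 PS=0]
  ⇒ phys 0x370A2  [3 reads]

Entries read for #0: 3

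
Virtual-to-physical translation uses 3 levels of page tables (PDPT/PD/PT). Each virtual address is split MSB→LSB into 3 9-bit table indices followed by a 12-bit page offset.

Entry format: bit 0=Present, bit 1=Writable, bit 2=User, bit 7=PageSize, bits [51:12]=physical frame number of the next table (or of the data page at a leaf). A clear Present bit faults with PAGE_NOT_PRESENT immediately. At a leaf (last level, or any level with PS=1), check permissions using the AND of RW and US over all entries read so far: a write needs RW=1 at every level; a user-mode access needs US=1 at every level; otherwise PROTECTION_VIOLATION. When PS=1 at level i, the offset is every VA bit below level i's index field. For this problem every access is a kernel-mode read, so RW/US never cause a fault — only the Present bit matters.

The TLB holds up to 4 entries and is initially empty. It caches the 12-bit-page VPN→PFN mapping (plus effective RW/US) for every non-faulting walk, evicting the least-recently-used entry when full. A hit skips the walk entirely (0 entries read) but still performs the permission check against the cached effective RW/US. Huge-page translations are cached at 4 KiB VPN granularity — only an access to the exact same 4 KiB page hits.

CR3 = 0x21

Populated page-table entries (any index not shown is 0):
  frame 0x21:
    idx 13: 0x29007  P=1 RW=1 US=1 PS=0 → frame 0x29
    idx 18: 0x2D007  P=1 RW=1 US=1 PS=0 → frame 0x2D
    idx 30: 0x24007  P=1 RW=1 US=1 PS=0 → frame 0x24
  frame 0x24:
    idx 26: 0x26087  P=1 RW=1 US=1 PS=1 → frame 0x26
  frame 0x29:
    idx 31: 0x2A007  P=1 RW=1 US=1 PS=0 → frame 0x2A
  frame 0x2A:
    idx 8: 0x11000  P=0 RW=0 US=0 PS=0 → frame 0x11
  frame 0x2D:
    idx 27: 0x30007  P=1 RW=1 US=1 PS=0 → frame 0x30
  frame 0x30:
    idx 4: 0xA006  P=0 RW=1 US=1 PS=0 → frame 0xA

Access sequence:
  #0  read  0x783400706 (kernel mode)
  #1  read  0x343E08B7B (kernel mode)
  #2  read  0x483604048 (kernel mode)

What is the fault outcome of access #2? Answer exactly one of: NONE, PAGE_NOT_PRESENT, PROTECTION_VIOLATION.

Per-access translation:
#0 VA=0x783400706 (r,kernel):
  L0 @0x21[30] → 0x24007  P=1,RW=1,US=1,PS=0
  L1 @0x24[26] → 0x26087  P=1,RW=1,US=1,PS=1
  ✓ 0x26706 (huge @L1)  — 2 lookups
#1 VA=0x343E08B7B (r,kernel):
  L0 @0x21[13] → 0x29007  P=1,RW=1,US=1,PS=0
  L1 @0x29[31] → 0x2A007  P=1,RW=1,US=1,PS=0
  L2 @0x2A[8] → 0x11000  P=0,RW=0,US=0,PS=0
  → PAGE_NOT_PRESENT  (3 entries read)
#2 VA=0x483604048 (r,kernel):
  L0 @0x21[18] → 0x2D007  P=1,RW=1,US=1,PS=0
  L1 @0x2D[27] → 0x30007  P=1,RW=1,US=1,PS=0
  L2 @0x30[4] → 0xA006  P=0,RW=1,US=1,PS=0
  → PAGE_NOT_PRESENT  (3 entries read)

Access #2 fault: PAGE_NOT_PRESENT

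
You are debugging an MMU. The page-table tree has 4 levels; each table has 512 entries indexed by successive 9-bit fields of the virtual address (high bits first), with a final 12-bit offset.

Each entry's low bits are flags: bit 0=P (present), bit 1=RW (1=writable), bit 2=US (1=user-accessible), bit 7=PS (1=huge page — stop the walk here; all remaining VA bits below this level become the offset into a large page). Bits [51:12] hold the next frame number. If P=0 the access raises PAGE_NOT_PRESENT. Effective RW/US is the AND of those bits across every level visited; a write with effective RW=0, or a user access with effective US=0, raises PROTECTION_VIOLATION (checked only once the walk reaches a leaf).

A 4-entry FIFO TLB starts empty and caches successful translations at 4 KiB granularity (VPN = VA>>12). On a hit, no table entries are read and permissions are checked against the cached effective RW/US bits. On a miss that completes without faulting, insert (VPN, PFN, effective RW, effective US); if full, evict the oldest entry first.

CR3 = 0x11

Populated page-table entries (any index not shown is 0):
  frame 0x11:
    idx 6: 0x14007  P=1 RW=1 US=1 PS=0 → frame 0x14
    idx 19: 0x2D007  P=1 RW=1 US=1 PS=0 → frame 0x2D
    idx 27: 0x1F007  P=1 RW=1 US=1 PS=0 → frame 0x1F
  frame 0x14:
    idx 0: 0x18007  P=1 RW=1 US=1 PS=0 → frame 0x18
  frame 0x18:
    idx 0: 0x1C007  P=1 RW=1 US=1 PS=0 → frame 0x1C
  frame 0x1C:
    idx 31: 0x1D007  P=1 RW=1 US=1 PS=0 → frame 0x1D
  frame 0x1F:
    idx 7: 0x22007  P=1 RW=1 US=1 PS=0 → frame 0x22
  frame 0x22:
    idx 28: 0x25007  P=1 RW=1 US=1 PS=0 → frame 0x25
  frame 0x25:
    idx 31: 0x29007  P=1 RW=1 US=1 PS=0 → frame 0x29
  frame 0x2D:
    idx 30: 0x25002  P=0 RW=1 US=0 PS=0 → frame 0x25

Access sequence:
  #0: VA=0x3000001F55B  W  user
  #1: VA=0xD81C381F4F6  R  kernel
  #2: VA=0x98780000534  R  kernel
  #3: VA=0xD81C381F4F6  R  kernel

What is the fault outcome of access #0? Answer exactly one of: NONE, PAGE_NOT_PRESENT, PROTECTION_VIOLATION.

Per-access translation:
#0 VA=0x3000001F55B (w,user):
  L0: frame=0x11 idx=6 entry=0x14007 [P=1 RW=1 US=1 PS=0]
  L1: frame=0x14 idx=0 entry=0x18007 [P=1 RW=1 US=1 PS=0]
  L2: frame=0x18 idx=0 entry=0x1C007 [P=1 RW=1 US=1 PS=0]
  L3: frame=0x1C idx=31 entry=0x1D007 [P=1 RW=1 US=1 PS=0]
  ✓ 0x1D55B  — 4 lookups
#1 VA=0xD81C381F4F6 (r,kernel):
  L0: frame=0x11 idx=27 entry=0x1F007 [P=1 RW=1 US=1 PS=0]
  L1: frame=0x1F idx=7 entry=0x22007 [P=1 RW=1 US=1 PS=0]
  L2: frame=0x22 idx=28 entry=0x25007 [P=1 RW=1 US=1 PS=0]
  L3: frame=0x25 idx=31 entry=0x29007 [P=1 RW=1 US=1 PS=0]
  ✓ 0x294F6  — 4 lookups
#2 VA=0x98780000534 (r,kernel):
  L0: frame=0x11 idx=19 entry=0x2D007 [P=1 RW=1 US=1 PS=0]
  L1: frame=0x2D idx=30 entry=0x25002 [P=0 RW=1 US=0 PS=0]
  → PAGE_NOT_PRESENT  (2 entries read)
#3 VA=0xD81C381F4F6 (r,kernel):
  TLB hit vpn=0xD81C381F → PA=0x294F6

Access #0 fault: NONE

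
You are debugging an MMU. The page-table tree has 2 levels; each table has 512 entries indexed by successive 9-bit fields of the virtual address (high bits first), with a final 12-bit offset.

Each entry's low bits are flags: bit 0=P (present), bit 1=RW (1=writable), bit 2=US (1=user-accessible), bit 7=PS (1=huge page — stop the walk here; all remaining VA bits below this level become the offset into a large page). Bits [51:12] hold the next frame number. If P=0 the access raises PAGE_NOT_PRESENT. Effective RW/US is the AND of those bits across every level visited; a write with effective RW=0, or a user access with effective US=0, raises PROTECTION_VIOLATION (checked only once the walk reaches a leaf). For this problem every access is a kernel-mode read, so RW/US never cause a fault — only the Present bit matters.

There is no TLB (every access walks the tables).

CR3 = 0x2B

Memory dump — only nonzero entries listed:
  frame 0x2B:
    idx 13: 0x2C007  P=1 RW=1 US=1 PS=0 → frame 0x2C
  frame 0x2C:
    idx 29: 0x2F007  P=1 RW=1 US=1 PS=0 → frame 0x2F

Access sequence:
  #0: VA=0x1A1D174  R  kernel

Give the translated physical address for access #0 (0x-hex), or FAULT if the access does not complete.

Trace:
#0 VA=0x1A1D174 (r,kernel):
  [0] read 0x2B idx=13: raw=0x2C007 flags P=1 W=1 U=1 S=0
  [1] read 0x2C idx=29: raw=0x2F007 flags P=1 W=1 U=1 S=0
  ✓ 0x2F174  — 2 lookups

Access #0 PA: 0x2F174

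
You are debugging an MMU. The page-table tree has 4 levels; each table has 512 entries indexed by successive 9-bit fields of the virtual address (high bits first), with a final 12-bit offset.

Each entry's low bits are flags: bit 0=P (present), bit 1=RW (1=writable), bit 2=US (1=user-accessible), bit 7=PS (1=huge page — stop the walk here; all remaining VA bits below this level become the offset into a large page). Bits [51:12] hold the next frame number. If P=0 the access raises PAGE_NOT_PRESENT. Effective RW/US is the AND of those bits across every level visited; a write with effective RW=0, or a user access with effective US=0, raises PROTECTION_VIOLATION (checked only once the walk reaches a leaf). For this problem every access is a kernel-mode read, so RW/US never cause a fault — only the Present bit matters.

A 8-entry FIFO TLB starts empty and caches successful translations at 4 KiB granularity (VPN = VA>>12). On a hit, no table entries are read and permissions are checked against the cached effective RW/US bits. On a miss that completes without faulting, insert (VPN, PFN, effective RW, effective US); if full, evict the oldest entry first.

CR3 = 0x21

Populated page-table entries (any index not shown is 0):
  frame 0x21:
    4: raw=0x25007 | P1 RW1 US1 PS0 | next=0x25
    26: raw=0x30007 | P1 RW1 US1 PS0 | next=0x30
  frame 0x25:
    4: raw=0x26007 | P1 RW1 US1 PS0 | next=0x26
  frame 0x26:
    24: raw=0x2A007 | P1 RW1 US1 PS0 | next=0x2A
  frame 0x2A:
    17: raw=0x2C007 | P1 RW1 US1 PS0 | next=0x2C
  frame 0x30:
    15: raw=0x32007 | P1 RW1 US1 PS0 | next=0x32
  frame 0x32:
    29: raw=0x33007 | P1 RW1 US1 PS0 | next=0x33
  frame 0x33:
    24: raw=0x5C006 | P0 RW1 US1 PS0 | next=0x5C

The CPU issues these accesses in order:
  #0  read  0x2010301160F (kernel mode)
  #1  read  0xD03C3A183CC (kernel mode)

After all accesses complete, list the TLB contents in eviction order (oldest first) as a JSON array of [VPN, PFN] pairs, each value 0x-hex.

Walk each access:
#0 VA=0x2010301160F (r,kernel):
  L0 @0x21[4] → 0x25007  P=1,RW=1,US=1,PS=0
  L1 @0x25[4] → 0x26007  P=1,RW=1,US=1,PS=0
  L2 @0x26[24] → 0x2A007  P=1,RW=1,US=1,PS=0
  L3 @0x2A[17] → 0x2C007  P=1,RW=1,US=1,PS=0
  ✓ 0x2C60F  — 4 lookups
#1 VA=0xD03C3A183CC (r,kernel):
  L0 @0x21[26] → 0x30007  P=1,RW=1,US=1,PS=0
  L1 @0x30[15] → 0x32007  P=1,RW=1,US=1,PS=0
  L2 @0x32[29] → 0x33007  P=1,RW=1,US=1,PS=0
  L3 @0x33[24] → 0x5C006  P=0,RW=1,US=1,PS=0
  ⇒ fault: PAGE_NOT_PRESENT  — 4 lookups

TLB: [["0x20103011", "0x2C"]]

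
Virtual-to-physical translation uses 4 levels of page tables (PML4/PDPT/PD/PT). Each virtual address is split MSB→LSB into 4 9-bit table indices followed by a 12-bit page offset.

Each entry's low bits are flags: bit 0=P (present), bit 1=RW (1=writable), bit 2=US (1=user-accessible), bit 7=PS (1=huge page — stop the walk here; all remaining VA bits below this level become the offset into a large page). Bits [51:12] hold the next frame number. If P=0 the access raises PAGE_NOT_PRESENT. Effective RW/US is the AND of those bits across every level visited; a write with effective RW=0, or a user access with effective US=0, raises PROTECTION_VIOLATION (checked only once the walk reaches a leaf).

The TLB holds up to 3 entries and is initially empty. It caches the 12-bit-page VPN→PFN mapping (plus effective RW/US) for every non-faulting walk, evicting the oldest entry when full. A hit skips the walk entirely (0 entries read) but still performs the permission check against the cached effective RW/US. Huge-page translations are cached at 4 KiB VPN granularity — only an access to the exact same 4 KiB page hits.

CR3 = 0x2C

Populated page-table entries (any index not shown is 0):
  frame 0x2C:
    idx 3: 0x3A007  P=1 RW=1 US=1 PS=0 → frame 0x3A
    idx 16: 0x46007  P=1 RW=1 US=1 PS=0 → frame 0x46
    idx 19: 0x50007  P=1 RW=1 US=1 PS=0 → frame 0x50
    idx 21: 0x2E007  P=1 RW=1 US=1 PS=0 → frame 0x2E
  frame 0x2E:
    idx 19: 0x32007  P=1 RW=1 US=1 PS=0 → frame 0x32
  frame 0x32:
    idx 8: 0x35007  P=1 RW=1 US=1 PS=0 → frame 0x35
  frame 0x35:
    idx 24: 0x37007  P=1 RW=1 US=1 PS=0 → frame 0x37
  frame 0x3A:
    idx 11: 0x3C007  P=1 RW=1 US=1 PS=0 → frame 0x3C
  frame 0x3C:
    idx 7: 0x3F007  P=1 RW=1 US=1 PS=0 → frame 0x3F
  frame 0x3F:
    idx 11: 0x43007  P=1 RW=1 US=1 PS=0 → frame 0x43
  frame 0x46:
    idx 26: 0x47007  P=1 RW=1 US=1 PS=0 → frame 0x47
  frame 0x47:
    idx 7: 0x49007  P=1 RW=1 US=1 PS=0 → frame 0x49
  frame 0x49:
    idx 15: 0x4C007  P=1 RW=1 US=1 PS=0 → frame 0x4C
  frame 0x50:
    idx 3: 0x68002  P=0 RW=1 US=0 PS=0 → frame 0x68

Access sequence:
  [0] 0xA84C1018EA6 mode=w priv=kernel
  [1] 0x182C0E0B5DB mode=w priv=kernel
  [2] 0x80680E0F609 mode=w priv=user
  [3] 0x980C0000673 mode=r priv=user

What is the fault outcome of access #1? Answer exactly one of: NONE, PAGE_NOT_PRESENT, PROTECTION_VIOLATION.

Per-access translation:
#0 VA=0xA84C1018EA6 (w,kernel):
  L0 @0x2C[21] → 0x2E007  P=1,RW=1,US=1,PS=0
  L1 @0x2E[19] → 0x32007  P=1,RW=1,US=1,PS=0
  L2 @0x32[8] → 0x35007  P=1,RW=1,US=1,PS=0
  L3 @0x35[24] → 0x37007  P=1,RW=1,US=1,PS=0
  → PA=0x37EA6  (4 entries read)
#1 VA=0x182C0E0B5DB (w,kernel):
  L0 @0x2C[3] → 0x3A007  P=1,RW=1,US=1,PS=0
  L1 @0x3A[11] → 0x3C007  P=1,RW=1,US=1,PS=0
  L2 @0x3C[7] → 0x3F007  P=1,RW=1,US=1,PS=0
  L3 @0x3F[11] → 0x43007  P=1,RW=1,US=1,PS=0
  → PA=0x435DB  (4 entries read)
#2 VA=0x80680E0F609 (w,user):
  L0 @0x2C[16] → 0x46007  P=1,RW=1,US=1,PS=0
  L1 @0x46[26] → 0x47007  P=1,RW=1,US=1,PS=0
  L2 @0x47[7] → 0x49007  P=1,RW=1,US=1,PS=0
  L3 @0x49[15] → 0x4C007  P=1,RW=1,US=1,PS=0
  → PA=0x4C609  (4 entries read)
#3 VA=0x980C0000673 (r,user):
  L0 @0x2C[19] → 0x50007  P=1,RW=1,US=1,PS=0
  L1 @0x50[3] → 0x68002  P=0,RW=1,US=0,PS=0
  → PAGE_NOT_PRESENT  (2 entries read)

Access #1 fault: NONE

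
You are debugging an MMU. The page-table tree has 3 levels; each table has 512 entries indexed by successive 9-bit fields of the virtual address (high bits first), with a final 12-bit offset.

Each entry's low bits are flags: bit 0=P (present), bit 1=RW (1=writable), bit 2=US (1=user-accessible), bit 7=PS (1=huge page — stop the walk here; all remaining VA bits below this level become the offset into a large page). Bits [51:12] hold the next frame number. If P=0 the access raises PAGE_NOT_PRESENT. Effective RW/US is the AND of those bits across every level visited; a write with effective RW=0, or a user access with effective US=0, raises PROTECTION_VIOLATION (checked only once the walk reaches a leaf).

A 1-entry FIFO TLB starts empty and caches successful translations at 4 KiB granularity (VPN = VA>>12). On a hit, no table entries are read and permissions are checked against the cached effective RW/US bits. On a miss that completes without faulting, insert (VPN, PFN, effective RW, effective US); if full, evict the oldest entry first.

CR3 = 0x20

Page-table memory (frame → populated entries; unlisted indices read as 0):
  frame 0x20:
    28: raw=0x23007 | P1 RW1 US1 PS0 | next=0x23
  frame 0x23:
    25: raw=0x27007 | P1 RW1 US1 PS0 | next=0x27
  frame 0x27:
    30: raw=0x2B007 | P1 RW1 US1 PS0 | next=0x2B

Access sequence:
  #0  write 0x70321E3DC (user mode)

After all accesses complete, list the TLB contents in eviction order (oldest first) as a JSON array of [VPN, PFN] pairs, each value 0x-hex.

Per-access translation:
#0 VA=0x70321E3DC (w,user):
  [0] read 0x20 idx=28: raw=0x23007 flags P=1 W=1 U=1 S=0
  [1] read 0x23 idx=25: raw=0x27007 flags P=1 W=1 U=1 S=0
  [2] read 0x27 idx=30: raw=0x2B007 flags P=1 W=1 U=1 S=0
  → PA=0x2B3DC  (3 entries read)

TLB: [["0x70321E", "0x2B"]]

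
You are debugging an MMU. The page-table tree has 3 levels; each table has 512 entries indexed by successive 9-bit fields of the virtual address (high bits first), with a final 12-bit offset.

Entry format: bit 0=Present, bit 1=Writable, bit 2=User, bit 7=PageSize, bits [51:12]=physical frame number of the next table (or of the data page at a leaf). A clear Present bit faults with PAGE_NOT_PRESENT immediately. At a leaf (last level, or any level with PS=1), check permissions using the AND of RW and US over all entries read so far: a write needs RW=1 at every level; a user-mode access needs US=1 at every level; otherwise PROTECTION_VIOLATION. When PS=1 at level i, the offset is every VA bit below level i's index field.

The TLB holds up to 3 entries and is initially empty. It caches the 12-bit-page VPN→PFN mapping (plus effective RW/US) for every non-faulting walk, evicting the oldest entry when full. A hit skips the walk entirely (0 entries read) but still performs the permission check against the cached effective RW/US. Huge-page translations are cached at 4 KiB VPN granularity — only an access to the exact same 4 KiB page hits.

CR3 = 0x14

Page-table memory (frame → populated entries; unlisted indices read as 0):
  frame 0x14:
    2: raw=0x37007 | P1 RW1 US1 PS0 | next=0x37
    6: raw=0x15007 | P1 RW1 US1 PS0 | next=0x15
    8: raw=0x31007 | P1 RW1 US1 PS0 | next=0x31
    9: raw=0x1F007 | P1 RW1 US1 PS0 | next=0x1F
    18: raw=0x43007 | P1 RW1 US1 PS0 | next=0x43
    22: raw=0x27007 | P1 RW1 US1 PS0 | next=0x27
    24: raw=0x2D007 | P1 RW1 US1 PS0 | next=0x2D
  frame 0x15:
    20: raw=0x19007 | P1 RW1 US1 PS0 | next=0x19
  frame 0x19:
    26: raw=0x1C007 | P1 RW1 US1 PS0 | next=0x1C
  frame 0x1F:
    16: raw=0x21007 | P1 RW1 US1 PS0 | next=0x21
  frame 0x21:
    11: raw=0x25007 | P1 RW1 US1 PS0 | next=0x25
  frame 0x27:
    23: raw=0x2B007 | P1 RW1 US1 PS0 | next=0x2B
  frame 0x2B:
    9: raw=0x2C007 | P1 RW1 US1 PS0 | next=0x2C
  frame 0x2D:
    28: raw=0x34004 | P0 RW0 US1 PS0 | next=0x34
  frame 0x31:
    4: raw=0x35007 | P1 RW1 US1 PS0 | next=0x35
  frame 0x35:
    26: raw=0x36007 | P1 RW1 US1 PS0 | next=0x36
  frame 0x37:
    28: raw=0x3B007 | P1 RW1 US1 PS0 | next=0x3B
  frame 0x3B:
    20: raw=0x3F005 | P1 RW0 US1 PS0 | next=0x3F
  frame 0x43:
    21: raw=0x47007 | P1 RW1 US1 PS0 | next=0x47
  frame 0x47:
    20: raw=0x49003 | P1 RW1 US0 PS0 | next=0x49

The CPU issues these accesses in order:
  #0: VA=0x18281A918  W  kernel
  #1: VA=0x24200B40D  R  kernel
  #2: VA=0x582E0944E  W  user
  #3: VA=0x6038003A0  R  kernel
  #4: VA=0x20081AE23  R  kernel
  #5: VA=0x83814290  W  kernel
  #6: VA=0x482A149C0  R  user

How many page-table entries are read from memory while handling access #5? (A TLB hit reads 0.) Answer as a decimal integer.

Walk each access:
#0 VA=0x18281A918 (w,kernel):
  lvl0: tbl 0x14, slot 6 ⇒ 0x15007 (P1/RW1/US1/PS0)
  lvl1: tbl 0x15, slot 20 ⇒ 0x19007 (P1/RW1/US1/PS0)
  lvl2: tbl 0x19, slot 26 ⇒ 0x1C007 (P1/RW1/US1/PS0)
  → PA=0x1C918  (3 entries read)
#1 VA=0x24200B40D (r,kernel):
  lvl0: tbl 0x14, slot 9 ⇒ 0x1F007 (P1/RW1/US1/PS0)
  lvl1: tbl 0x1F, slot 16 ⇒ 0x21007 (P1/RW1/US1/PS0)
  lvl2: tbl 0x21, slot 11 ⇒ 0x25007 (P1/RW1/US1/PS0)
  → PA=0x2540D  (3 entries read)
#2 VA=0x582E0944E (w,user):
  lvl0: tbl 0x14, slot 22 ⇒ 0x27007 (P1/RW1/US1/PS0)
  lvl1: tbl 0x27, slot 23 ⇒ 0x2B007 (P1/RW1/US1/PS0)
  lvl2: tbl 0x2B, slot 9 ⇒ 0x2C007 (P1/RW1/US1/PS0)
  → PA=0x2C44E  (3 entries read)
#3 VA=0x6038003A0 (r,kernel):
  lvl0: tbl 0x14, slot 24 ⇒ 0x2D007 (P1/RW1/US1/PS0)
  lvl1: tbl 0x2D, slot 28 ⇒ 0x34004 (P0/RW0/US1/PS0)
  → PAGE_NOT_PRESENT  (2 entries read)
#4 VA=0x20081AE23 (r,kernel):
  lvl0: tbl 0x14, slot 8 ⇒ 0x31007 (P1/RW1/US1/PS0)
  lvl1: tbl 0x31, slot 4 ⇒ 0x35007 (P1/RW1/US1/PS0)
  lvl2: tbl 0x35, slot 26 ⇒ 0x36007 (P1/RW1/US1/PS0)
  → PA=0x36E23  (3 entries read)
#5 VA=0x83814290 (w,kernel):
  lvl0: tbl 0x14, slot 2 ⇒ 0x37007 (P1/RW1/US1/PS0)
  lvl1: tbl 0x37, slot 28 ⇒ 0x3B007 (P1/RW1/US1/PS0)
  lvl2: tbl 0x3B, slot 20 ⇒ 0x3F005 (P1/RW0/US1/PS0)
  → PROTECTION_VIOLATION  (3 entries read)
#6 VA=0x482A149C0 (r,user):
  lvl0: tbl 0x14, slot 18 ⇒ 0x43007 (P1/RW1/US1/PS0)
  lvl1: tbl 0x43, slot 21 ⇒ 0x47007 (P1/RW1/US1/PS0)
  lvl2: tbl 0x47, slot 20 ⇒ 0x49003 (P1/RW1/US0/PS0)
  → PROTECTION_VIOLATION  (3 entries read)

Entries read for #5: 3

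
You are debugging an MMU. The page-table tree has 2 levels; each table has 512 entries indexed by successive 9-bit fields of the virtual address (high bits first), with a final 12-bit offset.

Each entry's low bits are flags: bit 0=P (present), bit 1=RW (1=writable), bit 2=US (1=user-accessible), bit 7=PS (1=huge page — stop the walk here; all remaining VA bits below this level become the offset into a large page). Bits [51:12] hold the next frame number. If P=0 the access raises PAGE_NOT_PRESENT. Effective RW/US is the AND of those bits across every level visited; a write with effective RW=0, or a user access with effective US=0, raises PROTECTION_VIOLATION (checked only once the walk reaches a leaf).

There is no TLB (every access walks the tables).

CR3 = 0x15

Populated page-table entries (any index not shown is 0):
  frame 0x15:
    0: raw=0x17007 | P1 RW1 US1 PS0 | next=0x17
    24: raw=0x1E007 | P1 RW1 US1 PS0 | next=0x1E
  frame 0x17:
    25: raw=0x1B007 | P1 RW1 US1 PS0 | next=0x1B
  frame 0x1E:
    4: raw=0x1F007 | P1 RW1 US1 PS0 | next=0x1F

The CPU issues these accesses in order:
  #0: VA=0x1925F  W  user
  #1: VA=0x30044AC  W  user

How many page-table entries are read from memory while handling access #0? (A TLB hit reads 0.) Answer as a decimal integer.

Trace:
#0 VA=0x1925F (w,user):
  lvl0: tbl 0x15, slot 0 ⇒ 0x17007 (P1/RW1/US1/PS0)
  lvl1: tbl 0x17, slot 25 ⇒ 0x1B007 (P1/RW1/US1/PS0)
  ✓ 0x1B25F  — 2 lookups
#1 VA=0x30044AC (w,user):
  lvl0: tbl 0x15, slot 24 ⇒ 0x1E007 (P1/RW1/US1/PS0)
  lvl1: tbl 0x1E, slot 4 ⇒ 0x1F007 (P1/RW1/US1/PS0)
  ✓ 0x1F4AC  — 2 lookups

Entries read for #0: 2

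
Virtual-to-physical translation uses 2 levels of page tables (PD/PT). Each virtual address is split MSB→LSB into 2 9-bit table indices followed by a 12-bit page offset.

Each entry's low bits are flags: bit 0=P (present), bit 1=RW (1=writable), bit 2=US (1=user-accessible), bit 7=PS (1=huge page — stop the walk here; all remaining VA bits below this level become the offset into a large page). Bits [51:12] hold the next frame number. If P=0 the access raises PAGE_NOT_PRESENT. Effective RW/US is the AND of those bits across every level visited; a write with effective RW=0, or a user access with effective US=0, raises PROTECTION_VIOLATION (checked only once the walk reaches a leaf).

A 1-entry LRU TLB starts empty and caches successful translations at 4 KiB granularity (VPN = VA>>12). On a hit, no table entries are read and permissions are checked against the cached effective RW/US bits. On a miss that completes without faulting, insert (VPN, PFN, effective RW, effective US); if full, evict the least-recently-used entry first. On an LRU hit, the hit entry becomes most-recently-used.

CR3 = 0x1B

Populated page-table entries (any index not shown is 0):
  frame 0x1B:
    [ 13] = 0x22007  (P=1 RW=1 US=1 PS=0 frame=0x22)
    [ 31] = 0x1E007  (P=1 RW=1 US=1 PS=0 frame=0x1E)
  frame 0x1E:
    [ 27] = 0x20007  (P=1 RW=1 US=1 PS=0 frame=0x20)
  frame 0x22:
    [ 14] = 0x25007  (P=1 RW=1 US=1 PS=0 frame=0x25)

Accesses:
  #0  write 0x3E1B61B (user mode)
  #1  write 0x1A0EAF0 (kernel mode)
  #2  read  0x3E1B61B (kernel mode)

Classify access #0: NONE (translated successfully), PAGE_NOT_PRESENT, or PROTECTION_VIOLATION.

Walk each access:
#0 VA=0x3E1B61B (w,user):
  lvl0: tbl 0x1B, slot 31 ⇒ 0x1E007 (P1/RW1/US1/PS0)
  lvl1: tbl 0x1E, slot 27 ⇒ 0x20007 (P1/RW1/US1/PS0)
  → PA=0x2061B  (2 entries read)
#1 VA=0x1A0EAF0 (w,kernel):
  lvl0: tbl 0x1B, slot 13 ⇒ 0x22007 (P1/RW1/US1/PS0)
  lvl1: tbl 0x22, slot 14 ⇒ 0x25007 (P1/RW1/US1/PS0)
  → PA=0x25AF0  (2 entries read)
#2 VA=0x3E1B61B (r,kernel):
  lvl0: tbl 0x1B, slot 31 ⇒ 0x1E007 (P1/RW1/US1/PS0)
  lvl1: tbl 0x1E, slot 27 ⇒ 0x20007 (P1/RW1/US1/PS0)
  → PA=0x2061B  (2 entries read)

Access #0 fault: NONE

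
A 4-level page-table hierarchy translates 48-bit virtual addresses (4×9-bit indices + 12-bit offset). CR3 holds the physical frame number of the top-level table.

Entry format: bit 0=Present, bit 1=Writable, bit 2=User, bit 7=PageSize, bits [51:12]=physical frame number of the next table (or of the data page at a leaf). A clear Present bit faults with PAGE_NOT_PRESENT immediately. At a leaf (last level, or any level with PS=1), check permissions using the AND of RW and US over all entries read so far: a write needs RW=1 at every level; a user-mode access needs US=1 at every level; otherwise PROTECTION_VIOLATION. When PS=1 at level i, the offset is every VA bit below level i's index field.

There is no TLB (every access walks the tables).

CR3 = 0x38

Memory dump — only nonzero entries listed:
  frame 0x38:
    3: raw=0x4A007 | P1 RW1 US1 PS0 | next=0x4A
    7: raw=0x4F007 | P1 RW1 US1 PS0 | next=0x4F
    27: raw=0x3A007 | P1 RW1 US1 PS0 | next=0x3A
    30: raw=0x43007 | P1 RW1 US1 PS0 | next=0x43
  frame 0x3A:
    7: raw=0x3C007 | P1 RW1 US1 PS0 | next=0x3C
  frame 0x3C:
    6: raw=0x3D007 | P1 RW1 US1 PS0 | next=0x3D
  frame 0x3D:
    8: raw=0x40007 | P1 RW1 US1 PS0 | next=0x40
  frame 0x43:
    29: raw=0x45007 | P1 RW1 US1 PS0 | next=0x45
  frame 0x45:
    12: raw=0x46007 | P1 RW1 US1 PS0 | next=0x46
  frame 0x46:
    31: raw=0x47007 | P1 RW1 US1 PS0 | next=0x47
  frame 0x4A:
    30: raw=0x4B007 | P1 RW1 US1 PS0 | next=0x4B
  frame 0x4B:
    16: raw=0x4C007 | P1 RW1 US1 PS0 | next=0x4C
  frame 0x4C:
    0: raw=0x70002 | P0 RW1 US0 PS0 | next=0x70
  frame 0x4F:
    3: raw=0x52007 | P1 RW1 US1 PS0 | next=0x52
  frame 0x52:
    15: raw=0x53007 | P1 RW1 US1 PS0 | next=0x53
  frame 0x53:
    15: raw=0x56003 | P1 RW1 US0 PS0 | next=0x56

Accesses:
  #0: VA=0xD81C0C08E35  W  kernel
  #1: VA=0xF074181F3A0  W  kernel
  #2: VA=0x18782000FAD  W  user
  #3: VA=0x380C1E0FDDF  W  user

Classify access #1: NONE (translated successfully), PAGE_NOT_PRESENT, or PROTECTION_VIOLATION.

Trace:
#0 VA=0xD81C0C08E35 (w,kernel):
  L0: frame=0x38 idx=27 entry=0x3A007 [P=1 RW=1 US=1 PS=0]
  L1: frame=0x3A idx=7 entry=0x3C007 [P=1 RW=1 US=1 PS=0]
  L2: frame=0x3C idx=6 entry=0x3D007 [P=1 RW=1 US=1 PS=0]
  L3: frame=0x3D idx=8 entry=0x40007 [P=1 RW=1 US=1 PS=0]
  ⇒ phys 0x40E35  [4 reads]
#1 VA=0xF074181F3A0 (w,kernel):
  L0: frame=0x38 idx=30 entry=0x43007 [P=1 RW=1 US=1 PS=0]
  L1: frame=0x43 idx=29 entry=0x45007 [P=1 RW=1 US=1 PS=0]
  L2: frame=0x45 idx=12 entry=0x46007 [P=1 RW=1 US=1 PS=0]
  L3: frame=0x46 idx=31 entry=0x47007 [P=1 RW=1 US=1 PS=0]
  ⇒ phys 0x473A0  [4 reads]
#2 VA=0x18782000FAD (w,user):
  L0: frame=0x38 idx=3 entry=0x4A007 [P=1 RW=1 US=1 PS=0]
  L1: frame=0x4A idx=30 entry=0x4B007 [P=1 RW=1 US=1 PS=0]
  L2: frame=0x4B idx=16 entry=0x4C007 [P=1 RW=1 US=1 PS=0]
  L3: frame=0x4C idx=0 entry=0x70002 [P=0 RW=1 US=0 PS=0]
  → PAGE_NOT_PRESENT  (4 entries read)
#3 VA=0x380C1E0FDDF (w,user):
  L0: frame=0x38 idx=7 entry=0x4F007 [P=1 RW=1 US=1 PS=0]
  L1: frame=0x4F idx=3 entry=0x52007 [P=1 RW=1 US=1 PS=0]
  L2: frame=0x52 idx=15 entry=0x53007 [P=1 RW=1 US=1 PS=0]
  L3: frame=0x53 idx=15 entry=0x56003 [P=1 RW=1 US=0 PS=0]
  → PROTECTION_VIOLATION  (4 entries read)

Access #1 fault: NONE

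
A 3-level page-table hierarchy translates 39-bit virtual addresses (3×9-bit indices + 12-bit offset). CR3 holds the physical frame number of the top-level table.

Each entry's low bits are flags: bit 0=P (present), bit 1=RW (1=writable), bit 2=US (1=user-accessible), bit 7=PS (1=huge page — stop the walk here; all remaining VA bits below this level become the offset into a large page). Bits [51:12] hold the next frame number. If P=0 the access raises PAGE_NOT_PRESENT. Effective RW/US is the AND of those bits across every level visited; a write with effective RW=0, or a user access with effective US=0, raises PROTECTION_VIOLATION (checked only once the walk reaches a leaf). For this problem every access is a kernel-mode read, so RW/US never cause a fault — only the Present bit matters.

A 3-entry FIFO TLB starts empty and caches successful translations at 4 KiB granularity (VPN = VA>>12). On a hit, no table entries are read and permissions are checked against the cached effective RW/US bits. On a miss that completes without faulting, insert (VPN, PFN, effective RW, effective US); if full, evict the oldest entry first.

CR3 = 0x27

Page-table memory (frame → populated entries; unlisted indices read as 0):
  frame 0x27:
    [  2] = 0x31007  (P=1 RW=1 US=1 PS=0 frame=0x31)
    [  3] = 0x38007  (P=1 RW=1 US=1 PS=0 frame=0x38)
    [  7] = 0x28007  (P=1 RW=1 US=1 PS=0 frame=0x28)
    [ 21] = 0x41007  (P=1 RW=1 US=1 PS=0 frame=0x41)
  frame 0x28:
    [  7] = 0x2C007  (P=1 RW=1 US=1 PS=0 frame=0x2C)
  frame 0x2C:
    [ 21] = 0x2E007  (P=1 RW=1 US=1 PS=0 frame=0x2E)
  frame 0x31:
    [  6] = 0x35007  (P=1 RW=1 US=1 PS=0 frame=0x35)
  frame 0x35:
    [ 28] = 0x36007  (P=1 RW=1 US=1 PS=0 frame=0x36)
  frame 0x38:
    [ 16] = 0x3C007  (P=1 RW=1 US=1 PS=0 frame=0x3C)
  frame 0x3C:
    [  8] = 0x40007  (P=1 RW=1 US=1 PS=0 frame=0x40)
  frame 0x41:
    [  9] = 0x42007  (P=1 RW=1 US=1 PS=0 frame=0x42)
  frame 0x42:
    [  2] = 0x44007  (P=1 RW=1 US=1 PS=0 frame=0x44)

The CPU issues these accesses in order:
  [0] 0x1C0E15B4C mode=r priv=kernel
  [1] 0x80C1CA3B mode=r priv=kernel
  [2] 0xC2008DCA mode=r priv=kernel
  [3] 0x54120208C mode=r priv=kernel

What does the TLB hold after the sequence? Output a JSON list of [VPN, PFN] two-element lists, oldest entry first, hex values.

Walk each access:
#0 VA=0x1C0E15B4C (r,kernel):
  L0 @0x27[7] → 0x28007  P=1,RW=1,US=1,PS=0
  L1 @0x28[7] → 0x2C007  P=1,RW=1,US=1,PS=0
  L2 @0x2C[21] → 0x2E007  P=1,RW=1,US=1,PS=0
  ✓ 0x2EB4C  — 3 lookups
#1 VA=0x80C1CA3B (r,kernel):
  L0 @0x27[2] → 0x31007  P=1,RW=1,US=1,PS=0
  L1 @0x31[6] → 0x35007  P=1,RW=1,US=1,PS=0
  L2 @0x35[28] → 0x36007  P=1,RW=1,US=1,PS=0
  ✓ 0x36A3B  — 3 lookups
#2 VA=0xC2008DCA (r,kernel):
  L0 @0x27[3] → 0x38007  P=1,RW=1,US=1,PS=0
  L1 @0x38[16] → 0x3C007  P=1,RW=1,US=1,PS=0
  L2 @0x3C[8] → 0x40007  P=1,RW=1,US=1,PS=0
  ✓ 0x40DCA  — 3 lookups
#3 VA=0x54120208C (r,kernel):
  L0 @0x27[21] → 0x41007  P=1,RW=1,US=1,PS=0
  L1 @0x41[9] → 0x42007  P=1,RW=1,US=1,PS=0
  L2 @0x42[2] → 0x44007  P=1,RW=1,US=1,PS=0
  ✓ 0x4408C  — 3 lookups

TLB: [["0x80C1C", "0x36"], ["0xC2008", "0x40"], ["0x541202", "0x44"]]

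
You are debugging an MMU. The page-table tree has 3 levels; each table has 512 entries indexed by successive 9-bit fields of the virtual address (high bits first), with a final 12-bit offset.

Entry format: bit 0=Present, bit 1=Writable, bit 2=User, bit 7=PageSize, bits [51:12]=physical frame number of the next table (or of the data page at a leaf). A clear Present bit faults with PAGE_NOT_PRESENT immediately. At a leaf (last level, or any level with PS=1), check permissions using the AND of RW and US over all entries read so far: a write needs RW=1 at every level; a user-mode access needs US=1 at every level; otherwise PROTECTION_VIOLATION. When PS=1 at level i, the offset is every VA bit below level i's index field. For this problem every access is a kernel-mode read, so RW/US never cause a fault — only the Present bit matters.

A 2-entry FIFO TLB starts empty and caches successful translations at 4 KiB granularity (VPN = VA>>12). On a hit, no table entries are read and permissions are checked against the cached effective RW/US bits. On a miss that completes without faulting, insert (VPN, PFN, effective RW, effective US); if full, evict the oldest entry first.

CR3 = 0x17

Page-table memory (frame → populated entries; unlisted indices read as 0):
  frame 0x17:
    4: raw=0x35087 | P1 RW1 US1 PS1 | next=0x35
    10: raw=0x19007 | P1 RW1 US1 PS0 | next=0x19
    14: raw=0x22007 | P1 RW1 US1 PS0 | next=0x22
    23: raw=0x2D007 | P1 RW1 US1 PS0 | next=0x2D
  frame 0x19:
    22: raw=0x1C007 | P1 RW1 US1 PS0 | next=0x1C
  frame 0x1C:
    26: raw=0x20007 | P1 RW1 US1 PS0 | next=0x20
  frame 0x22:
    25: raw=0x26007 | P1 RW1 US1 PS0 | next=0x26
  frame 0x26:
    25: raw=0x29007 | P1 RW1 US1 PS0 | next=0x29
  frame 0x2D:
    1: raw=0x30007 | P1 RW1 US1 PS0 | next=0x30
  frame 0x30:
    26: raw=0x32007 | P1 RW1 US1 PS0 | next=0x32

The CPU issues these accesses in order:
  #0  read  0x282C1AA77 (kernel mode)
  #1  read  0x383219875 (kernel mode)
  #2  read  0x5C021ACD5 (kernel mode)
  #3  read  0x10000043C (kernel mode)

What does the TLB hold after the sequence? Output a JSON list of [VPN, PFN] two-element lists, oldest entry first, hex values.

Walk each access:
#0 VA=0x282C1AA77 (r,kernel):
  L0: frame=0x17 idx=10 entry=0x19007 [P=1 RW=1 US=1 PS=0]
  L1: frame=0x19 idx=22 entry=0x1C007 [P=1 RW=1 US=1 PS=0]
  L2: frame=0x1C idx=26 entry=0x20007 [P=1 RW=1 US=1 PS=0]
  ✓ 0x20A77  — 3 lookups
#1 VA=0x383219875 (r,kernel):
  L0: frame=0x17 idx=14 entry=0x22007 [P=1 RW=1 US=1 PS=0]
  L1: frame=0x22 idx=25 entry=0x26007 [P=1 RW=1 US=1 PS=0]
  L2: frame=0x26 idx=25 entry=0x29007 [P=1 RW=1 US=1 PS=0]
  ✓ 0x29875  — 3 lookups
#2 VA=0x5C021ACD5 (r,kernel):
  L0: frame=0x17 idx=23 entry=0x2D007 [P=1 RW=1 US=1 PS=0]
  L1: frame=0x2D idx=1 entry=0x30007 [P=1 RW=1 US=1 PS=0]
  L2: frame=0x30 idx=26 entry=0x32007 [P=1 RW=1 US=1 PS=0]
  ✓ 0x32CD5  — 3 lookups
#3 VA=0x10000043C (r,kernel):
  L0: frame=0x17 idx=4 entry=0x35087 [P=1 RW=1 US=1 PS=1]
  ✓ 0x3543C (huge @L0)  — 1 lookups

TLB: [["0x5C021A", "0x32"], ["0x100000", "0x35"]]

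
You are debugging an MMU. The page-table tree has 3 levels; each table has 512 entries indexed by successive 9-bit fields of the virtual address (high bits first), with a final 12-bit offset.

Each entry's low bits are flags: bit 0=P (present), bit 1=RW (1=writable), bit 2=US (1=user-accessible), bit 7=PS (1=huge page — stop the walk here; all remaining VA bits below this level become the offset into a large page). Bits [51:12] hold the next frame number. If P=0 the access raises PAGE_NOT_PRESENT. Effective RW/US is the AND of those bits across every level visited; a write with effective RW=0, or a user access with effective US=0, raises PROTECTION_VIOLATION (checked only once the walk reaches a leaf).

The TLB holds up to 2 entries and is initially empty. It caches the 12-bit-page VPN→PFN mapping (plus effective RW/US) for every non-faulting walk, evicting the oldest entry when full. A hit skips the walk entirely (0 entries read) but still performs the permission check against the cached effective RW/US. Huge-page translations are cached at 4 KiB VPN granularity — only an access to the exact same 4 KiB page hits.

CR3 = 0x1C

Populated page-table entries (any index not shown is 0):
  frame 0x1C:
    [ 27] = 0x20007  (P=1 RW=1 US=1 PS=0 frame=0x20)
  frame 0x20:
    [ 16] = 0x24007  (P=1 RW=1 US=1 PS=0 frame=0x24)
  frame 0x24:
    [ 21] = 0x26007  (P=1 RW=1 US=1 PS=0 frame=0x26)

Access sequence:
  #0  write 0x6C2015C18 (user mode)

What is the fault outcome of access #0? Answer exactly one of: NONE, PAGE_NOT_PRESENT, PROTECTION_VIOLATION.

Trace:
#0 VA=0x6C2015C18 (w,user):
  L0: frame=0x1C idx=27 entry=0x20007 [P=1 RW=1 US=1 PS=0]
  L1: frame=0x20 idx=16 entry=0x24007 [P=1 RW=1 US=1 PS=0]
  L2: frame=0x24 idx=21 entry=0x26007 [P=1 RW=1 US=1 PS=0]
  ⇒ phys 0x26C18  [3 reads]

Access #0 fault: NONE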